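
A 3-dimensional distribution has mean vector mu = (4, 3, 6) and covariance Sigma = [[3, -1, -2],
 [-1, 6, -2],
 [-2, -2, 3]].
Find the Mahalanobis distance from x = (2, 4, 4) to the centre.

Step 1 — centre the observation: (x - mu) = (-2, 1, -2).

Step 2 — invert Sigma (cofactor / det for 3×3, or solve directly):
  Sigma^{-1} = [[2, 1, 2],
 [1, 0.7143, 1.1429],
 [2, 1.1429, 2.4286]].

Step 3 — form the quadratic (x - mu)^T · Sigma^{-1} · (x - mu):
  Sigma^{-1} · (x - mu) = (-7, -3.5714, -7.7143).
  (x - mu)^T · [Sigma^{-1} · (x - mu)] = (-2)·(-7) + (1)·(-3.5714) + (-2)·(-7.7143) = 25.8571.

Step 4 — take square root: d = √(25.8571) ≈ 5.085.

d(x, mu) = √(25.8571) ≈ 5.085


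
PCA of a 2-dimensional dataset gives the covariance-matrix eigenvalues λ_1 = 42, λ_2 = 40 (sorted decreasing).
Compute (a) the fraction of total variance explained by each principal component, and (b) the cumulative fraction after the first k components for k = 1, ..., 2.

Step 1 — total variance = trace(Sigma) = Σ λ_i = 42 + 40 = 82.

Step 2 — fraction explained by component i = λ_i / Σ λ:
  PC1: 42/82 = 0.5122
  PC2: 40/82 = 0.4878

Step 3 — cumulative fraction after k components = (λ_1 + ... + λ_k) / Σ λ:
  k = 1: 42/82 = 0.5122
  k = 2: (42 + 40)/82 = 82/82 = 1

Summary (fraction, with percent):

explained: PC1 0.5122 (51.22%), PC2 0.4878 (48.78%);  cumulative: 0.5122, 1


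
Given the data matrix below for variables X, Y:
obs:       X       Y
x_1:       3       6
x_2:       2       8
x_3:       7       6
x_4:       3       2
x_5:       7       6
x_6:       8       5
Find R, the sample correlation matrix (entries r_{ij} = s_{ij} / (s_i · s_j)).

Step 1 — column means:
  mean(X) = (3 + 2 + 7 + 3 + 7 + 8) / 6 = 30/6 = 5
  mean(Y) = (6 + 8 + 6 + 2 + 6 + 5) / 6 = 33/6 = 5.5

Step 2 — sample variances and covariances s[i,j] = (1/(n-1)) · Σ_k (x_{k,i} - mean_i) · (x_{k,j} - mean_j), with n-1 = 5:
  s[X,X] = ((-2)·(-2) + (-3)·(-3) + (2)·(2) + (-2)·(-2) + (2)·(2) + (3)·(3)) / 5 = 34/5 = 6.8
  s[X,Y] = ((-2)·(0.5) + (-3)·(2.5) + (2)·(0.5) + (-2)·(-3.5) + (2)·(0.5) + (3)·(-0.5)) / 5 = -1/5 = -0.2
  s[Y,Y] = ((0.5)·(0.5) + (2.5)·(2.5) + (0.5)·(0.5) + (-3.5)·(-3.5) + (0.5)·(0.5) + (-0.5)·(-0.5)) / 5 = 19.5/5 = 3.9
  Sample standard deviations s_i = √(s[i,i]):
  s(X) = √(6.8) = 2.6077
  s(Y) = √(3.9) = 1.9748

Step 3 — r_{ij} = s_{ij} / (s_i · s_j):
  r[X,X] = 1 (diagonal).
  r[X,Y] = -0.2 / (2.6077 · 1.9748) = -0.2 / 5.1498 = -0.0388
  r[Y,Y] = 1 (diagonal).

R is symmetric with unit diagonal. Assembling:

R = [[1, -0.0388],
 [-0.0388, 1]]


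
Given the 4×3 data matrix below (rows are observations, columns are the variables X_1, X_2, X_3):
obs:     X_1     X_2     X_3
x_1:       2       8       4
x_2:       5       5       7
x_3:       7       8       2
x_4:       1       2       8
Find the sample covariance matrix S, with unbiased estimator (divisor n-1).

Step 1 — column means:
  mean(X_1) = (2 + 5 + 7 + 1) / 4 = 15/4 = 3.75
  mean(X_2) = (8 + 5 + 8 + 2) / 4 = 23/4 = 5.75
  mean(X_3) = (4 + 7 + 2 + 8) / 4 = 21/4 = 5.25

Step 2 — sample covariance S[i,j] = (1/(n-1)) · Σ_k (x_{k,i} - mean_i) · (x_{k,j} - mean_j), with n-1 = 3.
  S[X_1,X_1] = ((-1.75)·(-1.75) + (1.25)·(1.25) + (3.25)·(3.25) + (-2.75)·(-2.75)) / 3 = 22.75/3 = 7.5833
  S[X_1,X_2] = ((-1.75)·(2.25) + (1.25)·(-0.75) + (3.25)·(2.25) + (-2.75)·(-3.75)) / 3 = 12.75/3 = 4.25
  S[X_1,X_3] = ((-1.75)·(-1.25) + (1.25)·(1.75) + (3.25)·(-3.25) + (-2.75)·(2.75)) / 3 = -13.75/3 = -4.5833
  S[X_2,X_2] = ((2.25)·(2.25) + (-0.75)·(-0.75) + (2.25)·(2.25) + (-3.75)·(-3.75)) / 3 = 24.75/3 = 8.25
  S[X_2,X_3] = ((2.25)·(-1.25) + (-0.75)·(1.75) + (2.25)·(-3.25) + (-3.75)·(2.75)) / 3 = -21.75/3 = -7.25
  S[X_3,X_3] = ((-1.25)·(-1.25) + (1.75)·(1.75) + (-3.25)·(-3.25) + (2.75)·(2.75)) / 3 = 22.75/3 = 7.5833

S is symmetric (S[j,i] = S[i,j]). Assembling:

S = [[7.5833, 4.25, -4.5833],
 [4.25, 8.25, -7.25],
 [-4.5833, -7.25, 7.5833]]


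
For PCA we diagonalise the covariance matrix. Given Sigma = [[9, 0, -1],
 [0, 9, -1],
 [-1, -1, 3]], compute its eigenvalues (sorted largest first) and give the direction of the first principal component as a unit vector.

Step 1 — characteristic polynomial p(λ) = det(λI - Sigma) = λ³ - tr·λ² + c_1·λ - det, where tr = trace, c_1 = sum of the principal 2×2 minors, det = det(Sigma):
  tr = 9 + 9 + 3 = 21,
  c_1 = (9·9 - (0)²) + (9·3 - (-1)²) + (9·3 - (-1)²) = 81 + 26 + 26 = 133,
  det = 9·(9·3 - (-1)²) - (0)·((0)·3 - (-1)·(-1)) + (-1)·((0)·(-1) - 9·(-1)) = 9·(26) - (0)·(-1) + (-1)·(9) = 225.
  So p(λ) = λ³ - 21λ² + 133λ - 225.
Step 2 — look for an integer root (rational root theorem: any rational root is an integer divisor of 225). Testing λ = 9:
  p(9) = 729 - 1701 + 1197 - 225 = 0  ✓
  Dividing out (λ - 9): p(λ) = (λ - 9)(λ² - 12λ + 25).
Step 3 — remaining eigenvalues from the quadratic λ² - 12λ + 25 = 0:
  Δ = 12² - 4·25 = 144 - 100 = 44,  λ = (12 ± √44)/2 = (12 ± 6.6332)/2 ≈ 9.3166 or 2.6834.
  Sorted: λ_1 = 9.3166,  λ_2 = 9,  λ_3 = 2.6834  (check: sum = 21 = tr ✓).

Step 4 — unit eigenvector for λ_1 ≈ 9.3166: v spans the null space of (Sigma - λ_1 I), whose rows are
  r_1 = (-0.3166, 0, -1),  r_2 = (0, -0.3166, -1),  r_3 = (-1, -1, -6.3166).
  v is orthogonal to every row, so take v ∝ r_1 × r_2 = ((0)·(-1) - (-1)·(-0.3166), (-1)·(0) - (-0.3166)·(-1), (-0.3166)·(-0.3166) - (0)·(0)) ≈ (-0.3166, -0.3166, 0.1003).
  Rescale (multiply by -1 so the first nonzero entry is positive): u = (0.3166, 0.3166, -0.1003).
  ||u|| = √((0.3166)² + (0.3166)² + (-0.1003)²) = √(0.2106) ≈ 0.4589,  v_1 = u/||u|| ≈ (0.69, 0.69, -0.2185) (||v_1|| = 1).

λ_1 = 9.3166,  λ_2 = 9,  λ_3 = 2.6834;  v_1 ≈ (0.69, 0.69, -0.2185)


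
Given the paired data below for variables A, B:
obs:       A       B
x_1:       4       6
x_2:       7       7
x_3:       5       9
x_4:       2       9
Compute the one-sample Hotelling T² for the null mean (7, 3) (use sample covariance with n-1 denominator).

Step 1 — sample mean vector:
  mean(A) = (4 + 7 + 5 + 2) / 4 = 18/4 = 4.5
  mean(B) = (6 + 7 + 9 + 9) / 4 = 31/4 = 7.75
  x̄ = (4.5, 7.75),  deviation x̄ - mu_0 = (4.5, 7.75) - (7, 3) = (-2.5, 4.75).

Step 2 — sample covariance matrix, S[i,j] = (1/(n-1)) · Σ_k (x_{k,i} - mean_i) · (x_{k,j} - mean_j), divisor n-1 = 3:
  S[A,A] = ((-0.5)·(-0.5) + (2.5)·(2.5) + (0.5)·(0.5) + (-2.5)·(-2.5)) / 3 = 13/3 = 4.3333
  S[A,B] = ((-0.5)·(-1.75) + (2.5)·(-0.75) + (0.5)·(1.25) + (-2.5)·(1.25)) / 3 = -3.5/3 = -1.1667
  S[B,B] = ((-1.75)·(-1.75) + (-0.75)·(-0.75) + (1.25)·(1.25) + (1.25)·(1.25)) / 3 = 6.75/3 = 2.25
  S = [[4.3333, -1.1667],
 [-1.1667, 2.25]].

Step 3 — invert S. det(S) = 4.3333·2.25 - (-1.1667)² = 8.3889.
  S^{-1} = (1/det) · [[d, -b], [-b, a]] = [[0.2682, 0.1391],
 [0.1391, 0.5166]].

Step 4 — quadratic form (x̄ - mu_0)^T · S^{-1} · (x̄ - mu_0):
  S^{-1} · (x̄ - mu_0) = (-0.0099, 2.106),
  (x̄ - mu_0)^T · [...] = (-2.5)·(-0.0099) + (4.75)·(2.106) = 10.0281.

Step 5 — scale by n: T² = 4 · 10.0281 = 40.1126.

T² ≈ 40.1126


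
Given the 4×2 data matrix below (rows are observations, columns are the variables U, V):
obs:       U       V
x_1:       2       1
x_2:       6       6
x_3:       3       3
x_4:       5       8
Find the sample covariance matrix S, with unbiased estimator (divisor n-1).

Step 1 — column means:
  mean(U) = (2 + 6 + 3 + 5) / 4 = 16/4 = 4
  mean(V) = (1 + 6 + 3 + 8) / 4 = 18/4 = 4.5

Step 2 — sample covariance S[i,j] = (1/(n-1)) · Σ_k (x_{k,i} - mean_i) · (x_{k,j} - mean_j), with n-1 = 3.
  S[U,U] = ((-2)·(-2) + (2)·(2) + (-1)·(-1) + (1)·(1)) / 3 = 10/3 = 3.3333
  S[U,V] = ((-2)·(-3.5) + (2)·(1.5) + (-1)·(-1.5) + (1)·(3.5)) / 3 = 15/3 = 5
  S[V,V] = ((-3.5)·(-3.5) + (1.5)·(1.5) + (-1.5)·(-1.5) + (3.5)·(3.5)) / 3 = 29/3 = 9.6667

S is symmetric (S[j,i] = S[i,j]). Assembling:

S = [[3.3333, 5],
 [5, 9.6667]]


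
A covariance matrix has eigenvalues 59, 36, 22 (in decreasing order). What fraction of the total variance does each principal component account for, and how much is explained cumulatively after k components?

Step 1 — total variance = trace(Sigma) = Σ λ_i = 59 + 36 + 22 = 117.

Step 2 — fraction explained by component i = λ_i / Σ λ:
  PC1: 59/117 = 0.5043
  PC2: 36/117 = 0.3077
  PC3: 22/117 = 0.188

Step 3 — cumulative fraction after k components = (λ_1 + ... + λ_k) / Σ λ:
  k = 1: 59/117 = 0.5043
  k = 2: (59 + 36)/117 = 95/117 = 0.812
  k = 3: (59 + 36 + 22)/117 = 117/117 = 1

Summary (fraction, with percent):

explained: PC1 0.5043 (50.43%), PC2 0.3077 (30.77%), PC3 0.188 (18.8%);  cumulative: 0.5043, 0.812, 1


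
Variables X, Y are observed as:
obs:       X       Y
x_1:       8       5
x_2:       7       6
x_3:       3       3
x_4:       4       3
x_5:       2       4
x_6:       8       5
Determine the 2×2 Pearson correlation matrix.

Step 1 — column means:
  mean(X) = (8 + 7 + 3 + 4 + 2 + 8) / 6 = 32/6 = 5.3333
  mean(Y) = (5 + 6 + 3 + 3 + 4 + 5) / 6 = 26/6 = 4.3333

Step 2 — sample variances and covariances s[i,j] = (1/(n-1)) · Σ_k (x_{k,i} - mean_i) · (x_{k,j} - mean_j), with n-1 = 5:
  s[X,X] = ((2.6667)·(2.6667) + (1.6667)·(1.6667) + (-2.3333)·(-2.3333) + (-1.3333)·(-1.3333) + (-3.3333)·(-3.3333) + (2.6667)·(2.6667)) / 5 = 35.3333/5 = 7.0667
  s[X,Y] = ((2.6667)·(0.6667) + (1.6667)·(1.6667) + (-2.3333)·(-1.3333) + (-1.3333)·(-1.3333) + (-3.3333)·(-0.3333) + (2.6667)·(0.6667)) / 5 = 12.3333/5 = 2.4667
  s[Y,Y] = ((0.6667)·(0.6667) + (1.6667)·(1.6667) + (-1.3333)·(-1.3333) + (-1.3333)·(-1.3333) + (-0.3333)·(-0.3333) + (0.6667)·(0.6667)) / 5 = 7.3333/5 = 1.4667
  Sample standard deviations s_i = √(s[i,i]):
  s(X) = √(7.0667) = 2.6583
  s(Y) = √(1.4667) = 1.2111

Step 3 — r_{ij} = s_{ij} / (s_i · s_j):
  r[X,X] = 1 (diagonal).
  r[X,Y] = 2.4667 / (2.6583 · 1.2111) = 2.4667 / 3.2194 = 0.7662
  r[Y,Y] = 1 (diagonal).

R is symmetric with unit diagonal. Assembling:

R = [[1, 0.7662],
 [0.7662, 1]]


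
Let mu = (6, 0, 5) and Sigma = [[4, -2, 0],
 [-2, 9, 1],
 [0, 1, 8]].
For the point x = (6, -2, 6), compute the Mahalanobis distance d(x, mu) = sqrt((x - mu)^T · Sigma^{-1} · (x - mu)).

Step 1 — centre the observation: (x - mu) = (0, -2, 1).

Step 2 — invert Sigma (cofactor / det for 3×3, or solve directly):
  Sigma^{-1} = [[0.2817, 0.0635, -0.0079],
 [0.0635, 0.127, -0.0159],
 [-0.0079, -0.0159, 0.127]].

Step 3 — form the quadratic (x - mu)^T · Sigma^{-1} · (x - mu):
  Sigma^{-1} · (x - mu) = (-0.1349, -0.2698, 0.1587).
  (x - mu)^T · [Sigma^{-1} · (x - mu)] = (0)·(-0.1349) + (-2)·(-0.2698) + (1)·(0.1587) = 0.6984.

Step 4 — take square root: d = √(0.6984) ≈ 0.8357.

d(x, mu) = √(0.6984) ≈ 0.8357


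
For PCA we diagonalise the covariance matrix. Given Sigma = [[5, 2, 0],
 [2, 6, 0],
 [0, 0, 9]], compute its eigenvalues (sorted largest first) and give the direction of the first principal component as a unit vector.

Step 1 — characteristic polynomial p(λ) = det(λI - Sigma) = λ³ - tr·λ² + c_1·λ - det, where tr = trace, c_1 = sum of the principal 2×2 minors, det = det(Sigma):
  tr = 5 + 6 + 9 = 20,
  c_1 = (5·6 - (2)²) + (5·9 - (0)²) + (6·9 - (0)²) = 26 + 45 + 54 = 125,
  det = 5·(6·9 - (0)²) - (2)·((2)·9 - (0)·(0)) + (0)·((2)·(0) - 6·(0)) = 5·(54) - (2)·(18) + (0)·(0) = 234.
  So p(λ) = λ³ - 20λ² + 125λ - 234.
Step 2 — look for an integer root (rational root theorem: any rational root is an integer divisor of 234). Testing λ = 9:
  p(9) = 729 - 1620 + 1125 - 234 = 0  ✓
  Dividing out (λ - 9): p(λ) = (λ - 9)(λ² - 11λ + 26).
Step 3 — remaining eigenvalues from the quadratic λ² - 11λ + 26 = 0:
  Δ = 11² - 4·26 = 121 - 104 = 17,  λ = (11 ± √17)/2 = (11 ± 4.1231)/2 ≈ 7.5616 or 3.4384.
  Sorted: λ_1 = 9,  λ_2 = 7.5616,  λ_3 = 3.4384  (check: sum = 20 = tr ✓).

Step 4 — unit eigenvector for λ_1 = 9: v spans the null space of (Sigma - λ_1 I), whose rows are
  r_1 = (-4, 2, 0),  r_2 = (2, -3, 0),  r_3 = (0, 0, 0).
  v is orthogonal to every row, so take v ∝ r_1 × r_2 = ((2)·(0) - (0)·(-3), (0)·(2) - (-4)·(0), (-4)·(-3) - (2)·(2)) = (0, 0, 8).
  Rescale (divide by 8): u = (0, 0, 1).
  ||u|| = √((0)² + (0)² + (1)²) = √(1) = 1,  v_1 = u/||u|| ≈ (0, 0, 1) (||v_1|| = 1).

λ_1 = 9,  λ_2 = 7.5616,  λ_3 = 3.4384;  v_1 ≈ (0, 0, 1)


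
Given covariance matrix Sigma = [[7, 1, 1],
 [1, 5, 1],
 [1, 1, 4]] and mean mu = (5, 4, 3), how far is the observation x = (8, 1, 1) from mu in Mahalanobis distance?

Step 1 — centre the observation: (x - mu) = (3, -3, -2).

Step 2 — invert Sigma (cofactor / det for 3×3, or solve directly):
  Sigma^{-1} = [[0.1508, -0.0238, -0.0317],
 [-0.0238, 0.2143, -0.0476],
 [-0.0317, -0.0476, 0.2698]].

Step 3 — form the quadratic (x - mu)^T · Sigma^{-1} · (x - mu):
  Sigma^{-1} · (x - mu) = (0.5873, -0.619, -0.4921).
  (x - mu)^T · [Sigma^{-1} · (x - mu)] = (3)·(0.5873) + (-3)·(-0.619) + (-2)·(-0.4921) = 4.6032.

Step 4 — take square root: d = √(4.6032) ≈ 2.1455.

d(x, mu) = √(4.6032) ≈ 2.1455


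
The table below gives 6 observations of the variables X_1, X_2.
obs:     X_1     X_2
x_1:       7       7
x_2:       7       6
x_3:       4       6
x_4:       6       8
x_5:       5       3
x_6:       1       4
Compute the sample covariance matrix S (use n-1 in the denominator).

Step 1 — column means:
  mean(X_1) = (7 + 7 + 4 + 6 + 5 + 1) / 6 = 30/6 = 5
  mean(X_2) = (7 + 6 + 6 + 8 + 3 + 4) / 6 = 34/6 = 5.6667

Step 2 — sample covariance S[i,j] = (1/(n-1)) · Σ_k (x_{k,i} - mean_i) · (x_{k,j} - mean_j), with n-1 = 5.
  S[X_1,X_1] = ((2)·(2) + (2)·(2) + (-1)·(-1) + (1)·(1) + (0)·(0) + (-4)·(-4)) / 5 = 26/5 = 5.2
  S[X_1,X_2] = ((2)·(1.3333) + (2)·(0.3333) + (-1)·(0.3333) + (1)·(2.3333) + (0)·(-2.6667) + (-4)·(-1.6667)) / 5 = 12/5 = 2.4
  S[X_2,X_2] = ((1.3333)·(1.3333) + (0.3333)·(0.3333) + (0.3333)·(0.3333) + (2.3333)·(2.3333) + (-2.6667)·(-2.6667) + (-1.6667)·(-1.6667)) / 5 = 17.3333/5 = 3.4667

S is symmetric (S[j,i] = S[i,j]). Assembling:

S = [[5.2, 2.4],
 [2.4, 3.4667]]


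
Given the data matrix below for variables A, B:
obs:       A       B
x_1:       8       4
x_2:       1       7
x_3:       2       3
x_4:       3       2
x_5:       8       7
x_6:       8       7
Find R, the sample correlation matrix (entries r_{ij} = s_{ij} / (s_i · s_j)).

Step 1 — column means:
  mean(A) = (8 + 1 + 2 + 3 + 8 + 8) / 6 = 30/6 = 5
  mean(B) = (4 + 7 + 3 + 2 + 7 + 7) / 6 = 30/6 = 5

Step 2 — sample variances and covariances s[i,j] = (1/(n-1)) · Σ_k (x_{k,i} - mean_i) · (x_{k,j} - mean_j), with n-1 = 5:
  s[A,A] = ((3)·(3) + (-4)·(-4) + (-3)·(-3) + (-2)·(-2) + (3)·(3) + (3)·(3)) / 5 = 56/5 = 11.2
  s[A,B] = ((3)·(-1) + (-4)·(2) + (-3)·(-2) + (-2)·(-3) + (3)·(2) + (3)·(2)) / 5 = 13/5 = 2.6
  s[B,B] = ((-1)·(-1) + (2)·(2) + (-2)·(-2) + (-3)·(-3) + (2)·(2) + (2)·(2)) / 5 = 26/5 = 5.2
  Sample standard deviations s_i = √(s[i,i]):
  s(A) = √(11.2) = 3.3466
  s(B) = √(5.2) = 2.2804

Step 3 — r_{ij} = s_{ij} / (s_i · s_j):
  r[A,A] = 1 (diagonal).
  r[A,B] = 2.6 / (3.3466 · 2.2804) = 2.6 / 7.6315 = 0.3407
  r[B,B] = 1 (diagonal).

R is symmetric with unit diagonal. Assembling:

R = [[1, 0.3407],
 [0.3407, 1]]


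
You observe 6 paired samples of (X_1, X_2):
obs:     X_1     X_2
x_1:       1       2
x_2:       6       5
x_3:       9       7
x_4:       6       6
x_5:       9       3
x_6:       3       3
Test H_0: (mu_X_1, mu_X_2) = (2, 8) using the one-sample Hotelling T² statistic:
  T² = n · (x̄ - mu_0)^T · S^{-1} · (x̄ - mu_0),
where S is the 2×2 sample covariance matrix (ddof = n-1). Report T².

Step 1 — sample mean vector:
  mean(X_1) = (1 + 6 + 9 + 6 + 9 + 3) / 6 = 34/6 = 5.6667
  mean(X_2) = (2 + 5 + 7 + 6 + 3 + 3) / 6 = 26/6 = 4.3333
  x̄ = (5.6667, 4.3333),  deviation x̄ - mu_0 = (5.6667, 4.3333) - (2, 8) = (3.6667, -3.6667).

Step 2 — sample covariance matrix, S[i,j] = (1/(n-1)) · Σ_k (x_{k,i} - mean_i) · (x_{k,j} - mean_j), divisor n-1 = 5:
  S[X_1,X_1] = ((-4.6667)·(-4.6667) + (0.3333)·(0.3333) + (3.3333)·(3.3333) + (0.3333)·(0.3333) + (3.3333)·(3.3333) + (-2.6667)·(-2.6667)) / 5 = 51.3333/5 = 10.2667
  S[X_1,X_2] = ((-4.6667)·(-2.3333) + (0.3333)·(0.6667) + (3.3333)·(2.6667) + (0.3333)·(1.6667) + (3.3333)·(-1.3333) + (-2.6667)·(-1.3333)) / 5 = 19.6667/5 = 3.9333
  S[X_2,X_2] = ((-2.3333)·(-2.3333) + (0.6667)·(0.6667) + (2.6667)·(2.6667) + (1.6667)·(1.6667) + (-1.3333)·(-1.3333) + (-1.3333)·(-1.3333)) / 5 = 19.3333/5 = 3.8667
  S = [[10.2667, 3.9333],
 [3.9333, 3.8667]].

Step 3 — invert S. det(S) = 10.2667·3.8667 - (3.9333)² = 24.2267.
  S^{-1} = (1/det) · [[d, -b], [-b, a]] = [[0.1596, -0.1624],
 [-0.1624, 0.4238]].

Step 4 — quadratic form (x̄ - mu_0)^T · S^{-1} · (x̄ - mu_0):
  S^{-1} · (x̄ - mu_0) = (1.1805, -2.1491),
  (x̄ - mu_0)^T · [...] = (3.6667)·(1.1805) + (-3.6667)·(-2.1491) = 12.2088.

Step 5 — scale by n: T² = 6 · 12.2088 = 73.2526.

T² ≈ 73.2526


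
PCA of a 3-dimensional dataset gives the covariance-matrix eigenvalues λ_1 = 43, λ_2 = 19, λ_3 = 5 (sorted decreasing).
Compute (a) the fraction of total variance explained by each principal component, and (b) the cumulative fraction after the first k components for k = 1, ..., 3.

Step 1 — total variance = trace(Sigma) = Σ λ_i = 43 + 19 + 5 = 67.

Step 2 — fraction explained by component i = λ_i / Σ λ:
  PC1: 43/67 = 0.6418
  PC2: 19/67 = 0.2836
  PC3: 5/67 = 0.0746

Step 3 — cumulative fraction after k components = (λ_1 + ... + λ_k) / Σ λ:
  k = 1: 43/67 = 0.6418
  k = 2: (43 + 19)/67 = 62/67 = 0.9254
  k = 3: (43 + 19 + 5)/67 = 67/67 = 1

Summary (fraction, with percent):

explained: PC1 0.6418 (64.18%), PC2 0.2836 (28.36%), PC3 0.0746 (7.46%);  cumulative: 0.6418, 0.9254, 1


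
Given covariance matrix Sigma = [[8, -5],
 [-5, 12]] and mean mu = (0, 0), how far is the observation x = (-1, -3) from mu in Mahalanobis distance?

Step 1 — centre the observation: (x - mu) = (-1, -3).

Step 2 — invert Sigma. det(Sigma) = 8·12 - (-5)² = 71.
  Sigma^{-1} = (1/det) · [[d, -b], [-b, a]] = [[0.169, 0.0704],
 [0.0704, 0.1127]].

Step 3 — form the quadratic (x - mu)^T · Sigma^{-1} · (x - mu):
  Sigma^{-1} · (x - mu) = (-0.3803, -0.4085).
  (x - mu)^T · [Sigma^{-1} · (x - mu)] = (-1)·(-0.3803) + (-3)·(-0.4085) = 1.6056.

Step 4 — take square root: d = √(1.6056) ≈ 1.2671.

d(x, mu) = √(1.6056) ≈ 1.2671


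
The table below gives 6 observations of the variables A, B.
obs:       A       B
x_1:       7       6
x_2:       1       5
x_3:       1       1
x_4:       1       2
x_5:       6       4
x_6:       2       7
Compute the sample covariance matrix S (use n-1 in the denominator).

Step 1 — column means:
  mean(A) = (7 + 1 + 1 + 1 + 6 + 2) / 6 = 18/6 = 3
  mean(B) = (6 + 5 + 1 + 2 + 4 + 7) / 6 = 25/6 = 4.1667

Step 2 — sample covariance S[i,j] = (1/(n-1)) · Σ_k (x_{k,i} - mean_i) · (x_{k,j} - mean_j), with n-1 = 5.
  S[A,A] = ((4)·(4) + (-2)·(-2) + (-2)·(-2) + (-2)·(-2) + (3)·(3) + (-1)·(-1)) / 5 = 38/5 = 7.6
  S[A,B] = ((4)·(1.8333) + (-2)·(0.8333) + (-2)·(-3.1667) + (-2)·(-2.1667) + (3)·(-0.1667) + (-1)·(2.8333)) / 5 = 13/5 = 2.6
  S[B,B] = ((1.8333)·(1.8333) + (0.8333)·(0.8333) + (-3.1667)·(-3.1667) + (-2.1667)·(-2.1667) + (-0.1667)·(-0.1667) + (2.8333)·(2.8333)) / 5 = 26.8333/5 = 5.3667

S is symmetric (S[j,i] = S[i,j]). Assembling:

S = [[7.6, 2.6],
 [2.6, 5.3667]]


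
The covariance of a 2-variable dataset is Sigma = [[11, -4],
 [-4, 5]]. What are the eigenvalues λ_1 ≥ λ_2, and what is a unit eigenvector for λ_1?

Step 1 — characteristic polynomial of 2×2 Sigma:
  det(Sigma - λI) = λ² - trace · λ + det = 0.
  trace = 11 + 5 = 16, det = 11·5 - (-4)² = 39.
Step 2 — discriminant:
  Δ = trace² - 4·det = 256 - 156 = 100.
Step 3 — eigenvalues:
  λ = (trace ± √Δ)/2 = (16 ± 10)/2,
  λ_1 = 13,  λ_2 = 3.

Step 4 — unit eigenvector for λ_1: solve (Sigma - λ_1 I)v = 0. First row:
  (11 - 13)·v_x + (-4)·v_y = 0, i.e. (-2)·v_x + (-4)·v_y = 0,
  so v ∝ (b, λ_1 - a) = (-4, 2); multiply by -1 so the first entry is positive: u = (4, -2).
  ||u|| = √((4)² + (-2)²) = √(20) ≈ 4.4721,
  v_1 = u/||u|| ≈ (0.8944, -0.4472) (||v_1|| = 1).

λ_1 = 13,  λ_2 = 3;  v_1 ≈ (0.8944, -0.4472)


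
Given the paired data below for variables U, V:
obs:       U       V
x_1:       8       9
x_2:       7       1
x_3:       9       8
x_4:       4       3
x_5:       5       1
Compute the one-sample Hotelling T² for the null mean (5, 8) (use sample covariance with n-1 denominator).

Step 1 — sample mean vector:
  mean(U) = (8 + 7 + 9 + 4 + 5) / 5 = 33/5 = 6.6
  mean(V) = (9 + 1 + 8 + 3 + 1) / 5 = 22/5 = 4.4
  x̄ = (6.6, 4.4),  deviation x̄ - mu_0 = (6.6, 4.4) - (5, 8) = (1.6, -3.6).

Step 2 — sample covariance matrix, S[i,j] = (1/(n-1)) · Σ_k (x_{k,i} - mean_i) · (x_{k,j} - mean_j), divisor n-1 = 4:
  S[U,U] = ((1.4)·(1.4) + (0.4)·(0.4) + (2.4)·(2.4) + (-2.6)·(-2.6) + (-1.6)·(-1.6)) / 4 = 17.2/4 = 4.3
  S[U,V] = ((1.4)·(4.6) + (0.4)·(-3.4) + (2.4)·(3.6) + (-2.6)·(-1.4) + (-1.6)·(-3.4)) / 4 = 22.8/4 = 5.7
  S[V,V] = ((4.6)·(4.6) + (-3.4)·(-3.4) + (3.6)·(3.6) + (-1.4)·(-1.4) + (-3.4)·(-3.4)) / 4 = 59.2/4 = 14.8
  S = [[4.3, 5.7],
 [5.7, 14.8]].

Step 3 — invert S. det(S) = 4.3·14.8 - (5.7)² = 31.15.
  S^{-1} = (1/det) · [[d, -b], [-b, a]] = [[0.4751, -0.183],
 [-0.183, 0.138]].

Step 4 — quadratic form (x̄ - mu_0)^T · S^{-1} · (x̄ - mu_0):
  S^{-1} · (x̄ - mu_0) = (1.4189, -0.7897),
  (x̄ - mu_0)^T · [...] = (1.6)·(1.4189) + (-3.6)·(-0.7897) = 5.1133.

Step 5 — scale by n: T² = 5 · 5.1133 = 25.5666.

T² ≈ 25.5666


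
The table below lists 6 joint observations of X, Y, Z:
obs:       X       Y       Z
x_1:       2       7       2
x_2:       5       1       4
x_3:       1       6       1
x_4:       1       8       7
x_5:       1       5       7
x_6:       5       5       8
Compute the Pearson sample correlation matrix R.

Step 1 — column means:
  mean(X) = (2 + 5 + 1 + 1 + 1 + 5) / 6 = 15/6 = 2.5
  mean(Y) = (7 + 1 + 6 + 8 + 5 + 5) / 6 = 32/6 = 5.3333
  mean(Z) = (2 + 4 + 1 + 7 + 7 + 8) / 6 = 29/6 = 4.8333

Step 2 — sample variances and covariances s[i,j] = (1/(n-1)) · Σ_k (x_{k,i} - mean_i) · (x_{k,j} - mean_j), with n-1 = 5:
  s[X,X] = ((-0.5)·(-0.5) + (2.5)·(2.5) + (-1.5)·(-1.5) + (-1.5)·(-1.5) + (-1.5)·(-1.5) + (2.5)·(2.5)) / 5 = 19.5/5 = 3.9
  s[X,Y] = ((-0.5)·(1.6667) + (2.5)·(-4.3333) + (-1.5)·(0.6667) + (-1.5)·(2.6667) + (-1.5)·(-0.3333) + (2.5)·(-0.3333)) / 5 = -17/5 = -3.4
  s[X,Z] = ((-0.5)·(-2.8333) + (2.5)·(-0.8333) + (-1.5)·(-3.8333) + (-1.5)·(2.1667) + (-1.5)·(2.1667) + (2.5)·(3.1667)) / 5 = 6.5/5 = 1.3
  s[Y,Y] = ((1.6667)·(1.6667) + (-4.3333)·(-4.3333) + (0.6667)·(0.6667) + (2.6667)·(2.6667) + (-0.3333)·(-0.3333) + (-0.3333)·(-0.3333)) / 5 = 29.3333/5 = 5.8667
  s[Y,Z] = ((1.6667)·(-2.8333) + (-4.3333)·(-0.8333) + (0.6667)·(-3.8333) + (2.6667)·(2.1667) + (-0.3333)·(2.1667) + (-0.3333)·(3.1667)) / 5 = 0.3333/5 = 0.0667
  s[Z,Z] = ((-2.8333)·(-2.8333) + (-0.8333)·(-0.8333) + (-3.8333)·(-3.8333) + (2.1667)·(2.1667) + (2.1667)·(2.1667) + (3.1667)·(3.1667)) / 5 = 42.8333/5 = 8.5667
  Sample standard deviations s_i = √(s[i,i]):
  s(X) = √(3.9) = 1.9748
  s(Y) = √(5.8667) = 2.4221
  s(Z) = √(8.5667) = 2.9269

Step 3 — r_{ij} = s_{ij} / (s_i · s_j):
  r[X,X] = 1 (diagonal).
  r[X,Y] = -3.4 / (1.9748 · 2.4221) = -3.4 / 4.7833 = -0.7108
  r[X,Z] = 1.3 / (1.9748 · 2.9269) = 1.3 / 5.7801 = 0.2249
  r[Y,Y] = 1 (diagonal).
  r[Y,Z] = 0.0667 / (2.4221 · 2.9269) = 0.0667 / 7.0893 = 0.0094
  r[Z,Z] = 1 (diagonal).

R is symmetric with unit diagonal. Assembling:

R = [[1, -0.7108, 0.2249],
 [-0.7108, 1, 0.0094],
 [0.2249, 0.0094, 1]]


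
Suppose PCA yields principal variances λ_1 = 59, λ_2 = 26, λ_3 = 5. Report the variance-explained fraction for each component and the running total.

Step 1 — total variance = trace(Sigma) = Σ λ_i = 59 + 26 + 5 = 90.

Step 2 — fraction explained by component i = λ_i / Σ λ:
  PC1: 59/90 = 0.6556
  PC2: 26/90 = 0.2889
  PC3: 5/90 = 0.0556

Step 3 — cumulative fraction after k components = (λ_1 + ... + λ_k) / Σ λ:
  k = 1: 59/90 = 0.6556
  k = 2: (59 + 26)/90 = 85/90 = 0.9444
  k = 3: (59 + 26 + 5)/90 = 90/90 = 1

Summary (fraction, with percent):

explained: PC1 0.6556 (65.56%), PC2 0.2889 (28.89%), PC3 0.0556 (5.56%);  cumulative: 0.6556, 0.9444, 1


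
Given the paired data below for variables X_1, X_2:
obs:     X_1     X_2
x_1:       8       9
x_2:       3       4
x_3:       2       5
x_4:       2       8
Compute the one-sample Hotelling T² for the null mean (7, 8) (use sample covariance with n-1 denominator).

Step 1 — sample mean vector:
  mean(X_1) = (8 + 3 + 2 + 2) / 4 = 15/4 = 3.75
  mean(X_2) = (9 + 4 + 5 + 8) / 4 = 26/4 = 6.5
  x̄ = (3.75, 6.5),  deviation x̄ - mu_0 = (3.75, 6.5) - (7, 8) = (-3.25, -1.5).

Step 2 — sample covariance matrix, S[i,j] = (1/(n-1)) · Σ_k (x_{k,i} - mean_i) · (x_{k,j} - mean_j), divisor n-1 = 3:
  S[X_1,X_1] = ((4.25)·(4.25) + (-0.75)·(-0.75) + (-1.75)·(-1.75) + (-1.75)·(-1.75)) / 3 = 24.75/3 = 8.25
  S[X_1,X_2] = ((4.25)·(2.5) + (-0.75)·(-2.5) + (-1.75)·(-1.5) + (-1.75)·(1.5)) / 3 = 12.5/3 = 4.1667
  S[X_2,X_2] = ((2.5)·(2.5) + (-2.5)·(-2.5) + (-1.5)·(-1.5) + (1.5)·(1.5)) / 3 = 17/3 = 5.6667
  S = [[8.25, 4.1667],
 [4.1667, 5.6667]].

Step 3 — invert S. det(S) = 8.25·5.6667 - (4.1667)² = 29.3889.
  S^{-1} = (1/det) · [[d, -b], [-b, a]] = [[0.1928, -0.1418],
 [-0.1418, 0.2807]].

Step 4 — quadratic form (x̄ - mu_0)^T · S^{-1} · (x̄ - mu_0):
  S^{-1} · (x̄ - mu_0) = (-0.414, 0.0397),
  (x̄ - mu_0)^T · [...] = (-3.25)·(-0.414) + (-1.5)·(0.0397) = 1.2859.

Step 5 — scale by n: T² = 4 · 1.2859 = 5.1437.

T² ≈ 5.1437


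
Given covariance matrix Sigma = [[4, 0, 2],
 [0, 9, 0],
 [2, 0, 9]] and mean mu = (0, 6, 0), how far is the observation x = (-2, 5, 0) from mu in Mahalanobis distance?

Step 1 — centre the observation: (x - mu) = (-2, -1, 0).

Step 2 — invert Sigma (cofactor / det for 3×3, or solve directly):
  Sigma^{-1} = [[0.2812, 0, -0.0625],
 [0, 0.1111, 0],
 [-0.0625, 0, 0.125]].

Step 3 — form the quadratic (x - mu)^T · Sigma^{-1} · (x - mu):
  Sigma^{-1} · (x - mu) = (-0.5625, -0.1111, 0.125).
  (x - mu)^T · [Sigma^{-1} · (x - mu)] = (-2)·(-0.5625) + (-1)·(-0.1111) + (0)·(0.125) = 1.2361.

Step 4 — take square root: d = √(1.2361) ≈ 1.1118.

d(x, mu) = √(1.2361) ≈ 1.1118


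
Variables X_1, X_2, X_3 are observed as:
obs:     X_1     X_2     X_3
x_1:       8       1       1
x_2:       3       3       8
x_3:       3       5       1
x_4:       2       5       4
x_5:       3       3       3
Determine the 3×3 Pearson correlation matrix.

Step 1 — column means:
  mean(X_1) = (8 + 3 + 3 + 2 + 3) / 5 = 19/5 = 3.8
  mean(X_2) = (1 + 3 + 5 + 5 + 3) / 5 = 17/5 = 3.4
  mean(X_3) = (1 + 8 + 1 + 4 + 3) / 5 = 17/5 = 3.4

Step 2 — sample variances and covariances s[i,j] = (1/(n-1)) · Σ_k (x_{k,i} - mean_i) · (x_{k,j} - mean_j), with n-1 = 4:
  s[X_1,X_1] = ((4.2)·(4.2) + (-0.8)·(-0.8) + (-0.8)·(-0.8) + (-1.8)·(-1.8) + (-0.8)·(-0.8)) / 4 = 22.8/4 = 5.7
  s[X_1,X_2] = ((4.2)·(-2.4) + (-0.8)·(-0.4) + (-0.8)·(1.6) + (-1.8)·(1.6) + (-0.8)·(-0.4)) / 4 = -13.6/4 = -3.4
  s[X_1,X_3] = ((4.2)·(-2.4) + (-0.8)·(4.6) + (-0.8)·(-2.4) + (-1.8)·(0.6) + (-0.8)·(-0.4)) / 4 = -12.6/4 = -3.15
  s[X_2,X_2] = ((-2.4)·(-2.4) + (-0.4)·(-0.4) + (1.6)·(1.6) + (1.6)·(1.6) + (-0.4)·(-0.4)) / 4 = 11.2/4 = 2.8
  s[X_2,X_3] = ((-2.4)·(-2.4) + (-0.4)·(4.6) + (1.6)·(-2.4) + (1.6)·(0.6) + (-0.4)·(-0.4)) / 4 = 1.2/4 = 0.3
  s[X_3,X_3] = ((-2.4)·(-2.4) + (4.6)·(4.6) + (-2.4)·(-2.4) + (0.6)·(0.6) + (-0.4)·(-0.4)) / 4 = 33.2/4 = 8.3
  Sample standard deviations s_i = √(s[i,i]):
  s(X_1) = √(5.7) = 2.3875
  s(X_2) = √(2.8) = 1.6733
  s(X_3) = √(8.3) = 2.881

Step 3 — r_{ij} = s_{ij} / (s_i · s_j):
  r[X_1,X_1] = 1 (diagonal).
  r[X_1,X_2] = -3.4 / (2.3875 · 1.6733) = -3.4 / 3.995 = -0.8511
  r[X_1,X_3] = -3.15 / (2.3875 · 2.881) = -3.15 / 6.8782 = -0.458
  r[X_2,X_2] = 1 (diagonal).
  r[X_2,X_3] = 0.3 / (1.6733 · 2.881) = 0.3 / 4.8208 = 0.0622
  r[X_3,X_3] = 1 (diagonal).

R is symmetric with unit diagonal. Assembling:

R = [[1, -0.8511, -0.458],
 [-0.8511, 1, 0.0622],
 [-0.458, 0.0622, 1]]


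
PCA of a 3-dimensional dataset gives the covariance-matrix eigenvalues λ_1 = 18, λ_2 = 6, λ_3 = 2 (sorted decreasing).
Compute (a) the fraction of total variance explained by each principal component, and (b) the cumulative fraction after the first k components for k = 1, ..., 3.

Step 1 — total variance = trace(Sigma) = Σ λ_i = 18 + 6 + 2 = 26.

Step 2 — fraction explained by component i = λ_i / Σ λ:
  PC1: 18/26 = 0.6923
  PC2: 6/26 = 0.2308
  PC3: 2/26 = 0.0769

Step 3 — cumulative fraction after k components = (λ_1 + ... + λ_k) / Σ λ:
  k = 1: 18/26 = 0.6923
  k = 2: (18 + 6)/26 = 24/26 = 0.9231
  k = 3: (18 + 6 + 2)/26 = 26/26 = 1

Summary (fraction, with percent):

explained: PC1 0.6923 (69.23%), PC2 0.2308 (23.08%), PC3 0.0769 (7.69%);  cumulative: 0.6923, 0.9231, 1


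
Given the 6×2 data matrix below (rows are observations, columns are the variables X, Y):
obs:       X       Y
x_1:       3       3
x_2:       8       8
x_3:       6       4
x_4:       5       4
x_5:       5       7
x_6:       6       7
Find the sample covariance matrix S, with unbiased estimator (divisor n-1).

Step 1 — column means:
  mean(X) = (3 + 8 + 6 + 5 + 5 + 6) / 6 = 33/6 = 5.5
  mean(Y) = (3 + 8 + 4 + 4 + 7 + 7) / 6 = 33/6 = 5.5

Step 2 — sample covariance S[i,j] = (1/(n-1)) · Σ_k (x_{k,i} - mean_i) · (x_{k,j} - mean_j), with n-1 = 5.
  S[X,X] = ((-2.5)·(-2.5) + (2.5)·(2.5) + (0.5)·(0.5) + (-0.5)·(-0.5) + (-0.5)·(-0.5) + (0.5)·(0.5)) / 5 = 13.5/5 = 2.7
  S[X,Y] = ((-2.5)·(-2.5) + (2.5)·(2.5) + (0.5)·(-1.5) + (-0.5)·(-1.5) + (-0.5)·(1.5) + (0.5)·(1.5)) / 5 = 12.5/5 = 2.5
  S[Y,Y] = ((-2.5)·(-2.5) + (2.5)·(2.5) + (-1.5)·(-1.5) + (-1.5)·(-1.5) + (1.5)·(1.5) + (1.5)·(1.5)) / 5 = 21.5/5 = 4.3

S is symmetric (S[j,i] = S[i,j]). Assembling:

S = [[2.7, 2.5],
 [2.5, 4.3]]


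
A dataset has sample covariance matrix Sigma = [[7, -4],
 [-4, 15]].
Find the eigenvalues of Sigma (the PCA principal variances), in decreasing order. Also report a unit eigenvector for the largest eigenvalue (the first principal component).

Step 1 — characteristic polynomial of 2×2 Sigma:
  det(Sigma - λI) = λ² - trace · λ + det = 0.
  trace = 7 + 15 = 22, det = 7·15 - (-4)² = 89.
Step 2 — discriminant:
  Δ = trace² - 4·det = 484 - 356 = 128.
Step 3 — eigenvalues:
  λ = (trace ± √Δ)/2 = (22 ± 11.3137)/2,
  λ_1 = 16.6569,  λ_2 = 5.3431.

Step 4 — unit eigenvector for λ_1: solve (Sigma - λ_1 I)v = 0. First row:
  (7 - 16.6569)·v_x + (-4)·v_y = 0, i.e. (-9.6569)·v_x + (-4)·v_y = 0,
  so v ∝ (b, λ_1 - a) = (-4, 9.6569); multiply by -1 so the first entry is positive: u = (4, -9.6569).
  ||u|| = √((4)² + (-9.6569)²) = √(109.2548) ≈ 10.4525,
  v_1 = u/||u|| ≈ (0.3827, -0.9239) (||v_1|| = 1).

λ_1 = 16.6569,  λ_2 = 5.3431;  v_1 ≈ (0.3827, -0.9239)


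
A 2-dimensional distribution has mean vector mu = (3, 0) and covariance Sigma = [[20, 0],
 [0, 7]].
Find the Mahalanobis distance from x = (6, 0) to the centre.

Step 1 — centre the observation: (x - mu) = (3, 0).

Step 2 — invert Sigma. det(Sigma) = 20·7 - (0)² = 140.
  Sigma^{-1} = (1/det) · [[d, -b], [-b, a]] = [[0.05, 0],
 [0, 0.1429]].

Step 3 — form the quadratic (x - mu)^T · Sigma^{-1} · (x - mu):
  Sigma^{-1} · (x - mu) = (0.15, 0).
  (x - mu)^T · [Sigma^{-1} · (x - mu)] = (3)·(0.15) + (0)·(0) = 0.45.

Step 4 — take square root: d = √(0.45) ≈ 0.6708.

d(x, mu) = √(0.45) ≈ 0.6708


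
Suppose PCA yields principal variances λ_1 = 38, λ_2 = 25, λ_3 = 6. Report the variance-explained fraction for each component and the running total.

Step 1 — total variance = trace(Sigma) = Σ λ_i = 38 + 25 + 6 = 69.

Step 2 — fraction explained by component i = λ_i / Σ λ:
  PC1: 38/69 = 0.5507
  PC2: 25/69 = 0.3623
  PC3: 6/69 = 0.087

Step 3 — cumulative fraction after k components = (λ_1 + ... + λ_k) / Σ λ:
  k = 1: 38/69 = 0.5507
  k = 2: (38 + 25)/69 = 63/69 = 0.913
  k = 3: (38 + 25 + 6)/69 = 69/69 = 1

Summary (fraction, with percent):

explained: PC1 0.5507 (55.07%), PC2 0.3623 (36.23%), PC3 0.087 (8.7%);  cumulative: 0.5507, 0.913, 1


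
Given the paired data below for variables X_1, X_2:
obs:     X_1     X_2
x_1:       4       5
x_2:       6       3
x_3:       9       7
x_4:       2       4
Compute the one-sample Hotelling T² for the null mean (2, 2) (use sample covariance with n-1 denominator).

Step 1 — sample mean vector:
  mean(X_1) = (4 + 6 + 9 + 2) / 4 = 21/4 = 5.25
  mean(X_2) = (5 + 3 + 7 + 4) / 4 = 19/4 = 4.75
  x̄ = (5.25, 4.75),  deviation x̄ - mu_0 = (5.25, 4.75) - (2, 2) = (3.25, 2.75).

Step 2 — sample covariance matrix, S[i,j] = (1/(n-1)) · Σ_k (x_{k,i} - mean_i) · (x_{k,j} - mean_j), divisor n-1 = 3:
  S[X_1,X_1] = ((-1.25)·(-1.25) + (0.75)·(0.75) + (3.75)·(3.75) + (-3.25)·(-3.25)) / 3 = 26.75/3 = 8.9167
  S[X_1,X_2] = ((-1.25)·(0.25) + (0.75)·(-1.75) + (3.75)·(2.25) + (-3.25)·(-0.75)) / 3 = 9.25/3 = 3.0833
  S[X_2,X_2] = ((0.25)·(0.25) + (-1.75)·(-1.75) + (2.25)·(2.25) + (-0.75)·(-0.75)) / 3 = 8.75/3 = 2.9167
  S = [[8.9167, 3.0833],
 [3.0833, 2.9167]].

Step 3 — invert S. det(S) = 8.9167·2.9167 - (3.0833)² = 16.5.
  S^{-1} = (1/det) · [[d, -b], [-b, a]] = [[0.1768, -0.1869],
 [-0.1869, 0.5404]].

Step 4 — quadratic form (x̄ - mu_0)^T · S^{-1} · (x̄ - mu_0):
  S^{-1} · (x̄ - mu_0) = (0.0606, 0.8788),
  (x̄ - mu_0)^T · [...] = (3.25)·(0.0606) + (2.75)·(0.8788) = 2.6136.

Step 5 — scale by n: T² = 4 · 2.6136 = 10.4545.

T² ≈ 10.4545


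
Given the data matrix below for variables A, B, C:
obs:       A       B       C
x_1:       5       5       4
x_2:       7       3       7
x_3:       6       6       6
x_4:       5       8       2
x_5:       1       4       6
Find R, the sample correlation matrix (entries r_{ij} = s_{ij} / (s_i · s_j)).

Step 1 — column means:
  mean(A) = (5 + 7 + 6 + 5 + 1) / 5 = 24/5 = 4.8
  mean(B) = (5 + 3 + 6 + 8 + 4) / 5 = 26/5 = 5.2
  mean(C) = (4 + 7 + 6 + 2 + 6) / 5 = 25/5 = 5

Step 2 — sample variances and covariances s[i,j] = (1/(n-1)) · Σ_k (x_{k,i} - mean_i) · (x_{k,j} - mean_j), with n-1 = 4:
  s[A,A] = ((0.2)·(0.2) + (2.2)·(2.2) + (1.2)·(1.2) + (0.2)·(0.2) + (-3.8)·(-3.8)) / 4 = 20.8/4 = 5.2
  s[A,B] = ((0.2)·(-0.2) + (2.2)·(-2.2) + (1.2)·(0.8) + (0.2)·(2.8) + (-3.8)·(-1.2)) / 4 = 1.2/4 = 0.3
  s[A,C] = ((0.2)·(-1) + (2.2)·(2) + (1.2)·(1) + (0.2)·(-3) + (-3.8)·(1)) / 4 = 1/4 = 0.25
  s[B,B] = ((-0.2)·(-0.2) + (-2.2)·(-2.2) + (0.8)·(0.8) + (2.8)·(2.8) + (-1.2)·(-1.2)) / 4 = 14.8/4 = 3.7
  s[B,C] = ((-0.2)·(-1) + (-2.2)·(2) + (0.8)·(1) + (2.8)·(-3) + (-1.2)·(1)) / 4 = -13/4 = -3.25
  s[C,C] = ((-1)·(-1) + (2)·(2) + (1)·(1) + (-3)·(-3) + (1)·(1)) / 4 = 16/4 = 4
  Sample standard deviations s_i = √(s[i,i]):
  s(A) = √(5.2) = 2.2804
  s(B) = √(3.7) = 1.9235
  s(C) = √(4) = 2

Step 3 — r_{ij} = s_{ij} / (s_i · s_j):
  r[A,A] = 1 (diagonal).
  r[A,B] = 0.3 / (2.2804 · 1.9235) = 0.3 / 4.3863 = 0.0684
  r[A,C] = 0.25 / (2.2804 · 2) = 0.25 / 4.5607 = 0.0548
  r[B,B] = 1 (diagonal).
  r[B,C] = -3.25 / (1.9235 · 2) = -3.25 / 3.8471 = -0.8448
  r[C,C] = 1 (diagonal).

R is symmetric with unit diagonal. Assembling:

R = [[1, 0.0684, 0.0548],
 [0.0684, 1, -0.8448],
 [0.0548, -0.8448, 1]]


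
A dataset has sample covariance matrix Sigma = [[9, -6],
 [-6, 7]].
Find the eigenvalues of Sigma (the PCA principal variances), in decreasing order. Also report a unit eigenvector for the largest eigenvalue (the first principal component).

Step 1 — characteristic polynomial of 2×2 Sigma:
  det(Sigma - λI) = λ² - trace · λ + det = 0.
  trace = 9 + 7 = 16, det = 9·7 - (-6)² = 27.
Step 2 — discriminant:
  Δ = trace² - 4·det = 256 - 108 = 148.
Step 3 — eigenvalues:
  λ = (trace ± √Δ)/2 = (16 ± 12.1655)/2,
  λ_1 = 14.0828,  λ_2 = 1.9172.

Step 4 — unit eigenvector for λ_1: solve (Sigma - λ_1 I)v = 0. First row:
  (9 - 14.0828)·v_x + (-6)·v_y = 0, i.e. (-5.0828)·v_x + (-6)·v_y = 0,
  so v ∝ (b, λ_1 - a) = (-6, 5.0828); multiply by -1 so the first entry is positive: u = (6, -5.0828).
  ||u|| = √((6)² + (-5.0828)²) = √(61.8345) ≈ 7.8635,
  v_1 = u/||u|| ≈ (0.763, -0.6464) (||v_1|| = 1).

λ_1 = 14.0828,  λ_2 = 1.9172;  v_1 ≈ (0.763, -0.6464)


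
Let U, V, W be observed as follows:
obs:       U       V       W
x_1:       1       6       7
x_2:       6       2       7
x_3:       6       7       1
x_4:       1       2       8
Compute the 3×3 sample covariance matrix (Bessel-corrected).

Step 1 — column means:
  mean(U) = (1 + 6 + 6 + 1) / 4 = 14/4 = 3.5
  mean(V) = (6 + 2 + 7 + 2) / 4 = 17/4 = 4.25
  mean(W) = (7 + 7 + 1 + 8) / 4 = 23/4 = 5.75

Step 2 — sample covariance S[i,j] = (1/(n-1)) · Σ_k (x_{k,i} - mean_i) · (x_{k,j} - mean_j), with n-1 = 3.
  S[U,U] = ((-2.5)·(-2.5) + (2.5)·(2.5) + (2.5)·(2.5) + (-2.5)·(-2.5)) / 3 = 25/3 = 8.3333
  S[U,V] = ((-2.5)·(1.75) + (2.5)·(-2.25) + (2.5)·(2.75) + (-2.5)·(-2.25)) / 3 = 2.5/3 = 0.8333
  S[U,W] = ((-2.5)·(1.25) + (2.5)·(1.25) + (2.5)·(-4.75) + (-2.5)·(2.25)) / 3 = -17.5/3 = -5.8333
  S[V,V] = ((1.75)·(1.75) + (-2.25)·(-2.25) + (2.75)·(2.75) + (-2.25)·(-2.25)) / 3 = 20.75/3 = 6.9167
  S[V,W] = ((1.75)·(1.25) + (-2.25)·(1.25) + (2.75)·(-4.75) + (-2.25)·(2.25)) / 3 = -18.75/3 = -6.25
  S[W,W] = ((1.25)·(1.25) + (1.25)·(1.25) + (-4.75)·(-4.75) + (2.25)·(2.25)) / 3 = 30.75/3 = 10.25

S is symmetric (S[j,i] = S[i,j]). Assembling:

S = [[8.3333, 0.8333, -5.8333],
 [0.8333, 6.9167, -6.25],
 [-5.8333, -6.25, 10.25]]


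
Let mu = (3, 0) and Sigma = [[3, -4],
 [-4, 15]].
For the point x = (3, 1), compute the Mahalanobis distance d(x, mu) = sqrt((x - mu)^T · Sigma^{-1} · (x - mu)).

Step 1 — centre the observation: (x - mu) = (0, 1).

Step 2 — invert Sigma. det(Sigma) = 3·15 - (-4)² = 29.
  Sigma^{-1} = (1/det) · [[d, -b], [-b, a]] = [[0.5172, 0.1379],
 [0.1379, 0.1034]].

Step 3 — form the quadratic (x - mu)^T · Sigma^{-1} · (x - mu):
  Sigma^{-1} · (x - mu) = (0.1379, 0.1034).
  (x - mu)^T · [Sigma^{-1} · (x - mu)] = (0)·(0.1379) + (1)·(0.1034) = 0.1034.

Step 4 — take square root: d = √(0.1034) ≈ 0.3216.

d(x, mu) = √(0.1034) ≈ 0.3216


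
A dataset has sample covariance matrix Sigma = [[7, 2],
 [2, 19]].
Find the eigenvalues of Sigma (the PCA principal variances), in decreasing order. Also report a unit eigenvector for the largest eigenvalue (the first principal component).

Step 1 — characteristic polynomial of 2×2 Sigma:
  det(Sigma - λI) = λ² - trace · λ + det = 0.
  trace = 7 + 19 = 26, det = 7·19 - (2)² = 129.
Step 2 — discriminant:
  Δ = trace² - 4·det = 676 - 516 = 160.
Step 3 — eigenvalues:
  λ = (trace ± √Δ)/2 = (26 ± 12.6491)/2,
  λ_1 = 19.3246,  λ_2 = 6.6754.

Step 4 — unit eigenvector for λ_1: solve (Sigma - λ_1 I)v = 0. First row:
  (7 - 19.3246)·v_x + (2)·v_y = 0, i.e. (-12.3246)·v_x + (2)·v_y = 0,
  so v ∝ (b, λ_1 - a) = (2, 12.3246) = u.
  ||u|| = √((2)² + (12.3246)²) = √(155.8947) ≈ 12.4858,
  v_1 = u/||u|| ≈ (0.1602, 0.9871) (||v_1|| = 1).

λ_1 = 19.3246,  λ_2 = 6.6754;  v_1 ≈ (0.1602, 0.9871)


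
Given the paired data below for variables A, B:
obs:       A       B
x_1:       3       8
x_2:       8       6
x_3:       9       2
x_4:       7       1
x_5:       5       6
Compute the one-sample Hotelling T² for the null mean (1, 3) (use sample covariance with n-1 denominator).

Step 1 — sample mean vector:
  mean(A) = (3 + 8 + 9 + 7 + 5) / 5 = 32/5 = 6.4
  mean(B) = (8 + 6 + 2 + 1 + 6) / 5 = 23/5 = 4.6
  x̄ = (6.4, 4.6),  deviation x̄ - mu_0 = (6.4, 4.6) - (1, 3) = (5.4, 1.6).

Step 2 — sample covariance matrix, S[i,j] = (1/(n-1)) · Σ_k (x_{k,i} - mean_i) · (x_{k,j} - mean_j), divisor n-1 = 4:
  S[A,A] = ((-3.4)·(-3.4) + (1.6)·(1.6) + (2.6)·(2.6) + (0.6)·(0.6) + (-1.4)·(-1.4)) / 4 = 23.2/4 = 5.8
  S[A,B] = ((-3.4)·(3.4) + (1.6)·(1.4) + (2.6)·(-2.6) + (0.6)·(-3.6) + (-1.4)·(1.4)) / 4 = -20.2/4 = -5.05
  S[B,B] = ((3.4)·(3.4) + (1.4)·(1.4) + (-2.6)·(-2.6) + (-3.6)·(-3.6) + (1.4)·(1.4)) / 4 = 35.2/4 = 8.8
  S = [[5.8, -5.05],
 [-5.05, 8.8]].

Step 3 — invert S. det(S) = 5.8·8.8 - (-5.05)² = 25.5375.
  S^{-1} = (1/det) · [[d, -b], [-b, a]] = [[0.3446, 0.1977],
 [0.1977, 0.2271]].

Step 4 — quadratic form (x̄ - mu_0)^T · S^{-1} · (x̄ - mu_0):
  S^{-1} · (x̄ - mu_0) = (2.1772, 1.4312),
  (x̄ - mu_0)^T · [...] = (5.4)·(2.1772) + (1.6)·(1.4312) = 14.0468.

Step 5 — scale by n: T² = 5 · 14.0468 = 70.234.

T² ≈ 70.234
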